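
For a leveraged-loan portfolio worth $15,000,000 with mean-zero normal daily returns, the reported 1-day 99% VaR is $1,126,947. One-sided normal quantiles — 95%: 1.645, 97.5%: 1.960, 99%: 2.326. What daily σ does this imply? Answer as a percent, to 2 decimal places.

VaR as a fraction: $1,126,947 / $15,000,000 = 7.513%.
σ = VaR / z = 7.513% / 2.326 = 3.230%.

3.23%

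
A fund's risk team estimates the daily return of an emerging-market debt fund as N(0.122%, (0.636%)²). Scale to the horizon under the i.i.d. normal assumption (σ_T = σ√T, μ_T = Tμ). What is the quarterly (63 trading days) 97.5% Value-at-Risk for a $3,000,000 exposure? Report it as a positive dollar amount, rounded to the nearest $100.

$66,200

At 97.5%, z = 1.960.
σ_{63d} = 0.636% × √63 = 5.048%; μ_{63d} = 63 × 0.122% = 7.686%.
VaR = −(7.686%) + 1.960 × 5.048% = 2.208%.
On $3,000,000: 0.02208 × $3,000,000 = $66,240.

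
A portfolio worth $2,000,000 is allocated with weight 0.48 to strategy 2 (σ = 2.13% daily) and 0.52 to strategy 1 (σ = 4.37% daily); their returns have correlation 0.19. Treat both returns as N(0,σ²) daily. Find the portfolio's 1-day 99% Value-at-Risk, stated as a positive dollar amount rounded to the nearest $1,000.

$124,000

σ_p² = 0.48²·2.13² + 0.52²·4.37² + 2·0.19·0.48·0.52·2.13·4.37 = 7.0920 (%²).
σ_p = √7.0920 = 2.663%.
At 99%, z = 2.326.
VaR = 2.326 × 2.663% = 6.194%; on $2,000,000 that is $123,880.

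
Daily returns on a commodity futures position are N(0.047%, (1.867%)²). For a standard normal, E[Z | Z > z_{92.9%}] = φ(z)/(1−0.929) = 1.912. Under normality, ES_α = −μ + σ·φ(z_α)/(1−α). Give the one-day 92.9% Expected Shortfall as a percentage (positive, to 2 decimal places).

ES = −(0.047%) + 1.867% × 1.912 = 3.523%.

3.52%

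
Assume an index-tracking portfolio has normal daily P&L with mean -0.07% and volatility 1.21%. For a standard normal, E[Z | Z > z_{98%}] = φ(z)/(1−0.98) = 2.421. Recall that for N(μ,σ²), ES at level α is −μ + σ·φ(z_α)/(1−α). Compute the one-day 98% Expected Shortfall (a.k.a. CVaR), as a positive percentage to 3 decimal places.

ES = −(-0.07%) + 1.21% × 2.421 = 2.999%.

2.999%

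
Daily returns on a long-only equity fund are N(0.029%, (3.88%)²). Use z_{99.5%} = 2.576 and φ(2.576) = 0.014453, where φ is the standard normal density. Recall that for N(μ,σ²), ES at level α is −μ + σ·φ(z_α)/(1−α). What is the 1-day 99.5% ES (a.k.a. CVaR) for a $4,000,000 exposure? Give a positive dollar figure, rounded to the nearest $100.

$447,500

Tail multiplier: φ(z)/(1−α) = 0.014453 / 0.005 = 2.891.
ES = −(0.029%) + 3.88% × 2.891 = 11.188%.
On $4,000,000: 0.11188 × $4,000,000 = $447,520.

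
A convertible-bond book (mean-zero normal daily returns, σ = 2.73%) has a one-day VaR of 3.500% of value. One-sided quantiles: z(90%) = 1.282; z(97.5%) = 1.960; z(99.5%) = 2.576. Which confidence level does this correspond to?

90%

Implied z = VaR/σ = 3.500 / 2.73 = 1.282.
This matches z(90%) = 1.282.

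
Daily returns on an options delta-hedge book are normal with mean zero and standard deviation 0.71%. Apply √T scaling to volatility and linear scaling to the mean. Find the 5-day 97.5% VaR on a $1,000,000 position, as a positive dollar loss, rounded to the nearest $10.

At 97.5%, z = 1.960.
σ_{5d} = 0.71% × √5 = 1.588%.
VaR = 1.960 × 1.588% = 3.112%.
On $1,000,000: 0.03112 × $1,000,000 = $31,120.

$31,120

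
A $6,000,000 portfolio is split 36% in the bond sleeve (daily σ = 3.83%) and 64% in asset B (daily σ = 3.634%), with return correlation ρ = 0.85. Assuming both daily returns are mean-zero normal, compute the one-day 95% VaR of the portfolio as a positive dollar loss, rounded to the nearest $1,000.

$353,000

σ_p² = 0.36²·3.83² + 0.64²·3.634² + 2·0.85·0.36·0.64·3.83·3.634 = 12.7617 (%²).
σ_p = √12.7617 = 3.572%.
At 95%, z = 1.645.
VaR = 1.645 × 3.572% = 5.876%; on $6,000,000 that is $352,560.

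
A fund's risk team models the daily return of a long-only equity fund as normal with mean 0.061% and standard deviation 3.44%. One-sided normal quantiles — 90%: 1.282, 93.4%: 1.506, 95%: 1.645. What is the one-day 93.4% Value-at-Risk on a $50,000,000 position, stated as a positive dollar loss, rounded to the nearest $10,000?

$2,560,000

VaR = −μ + z·σ = −(0.061%) + 1.506 × 3.44% = 5.120%.
On $50,000,000: 0.05120 × $50,000,000 = $2,560,000.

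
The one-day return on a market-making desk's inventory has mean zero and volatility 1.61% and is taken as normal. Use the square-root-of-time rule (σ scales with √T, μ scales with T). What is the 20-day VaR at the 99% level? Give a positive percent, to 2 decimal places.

At 99%, z = 2.326.
σ_{20d} = 1.61% × √20 = 7.200%.
VaR = 2.326 × 7.200% = 16.747%.

16.75%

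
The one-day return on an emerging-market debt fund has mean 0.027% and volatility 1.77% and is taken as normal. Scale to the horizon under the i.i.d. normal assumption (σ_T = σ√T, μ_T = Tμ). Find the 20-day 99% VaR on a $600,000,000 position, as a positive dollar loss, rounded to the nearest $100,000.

$107,200,000

At 99%, z = 2.326.
σ_{20d} = 1.77% × √20 = 7.916%; μ_{20d} = 20 × 0.027% = 0.540%.
VaR = −(0.540%) + 2.326 × 7.916% = 17.873%.
On $600,000,000: 0.17873 × $600,000,000 = $107,238,000.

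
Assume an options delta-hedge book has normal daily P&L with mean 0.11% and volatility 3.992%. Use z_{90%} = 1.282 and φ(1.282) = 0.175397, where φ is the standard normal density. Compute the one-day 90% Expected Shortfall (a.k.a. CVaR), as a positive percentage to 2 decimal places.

6.89%

Tail multiplier: φ(z)/(1−α) = 0.175397 / 0.1 = 1.754.
ES = −(0.11%) + 3.992% × 1.754 = 6.892%.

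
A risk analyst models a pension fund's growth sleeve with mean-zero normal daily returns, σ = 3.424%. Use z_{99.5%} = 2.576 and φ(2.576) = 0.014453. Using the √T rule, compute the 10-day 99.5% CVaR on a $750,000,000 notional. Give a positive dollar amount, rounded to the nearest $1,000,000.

σ_{10d} = 3.424% × √10 = 10.828%.
ES multiplier = φ(z)/(1−α) = 0.014453/0.005 = 2.891.
ES = 10.828% × 2.891 = 31.304%; on $750,000,000: $234,780,000.

$235,000,000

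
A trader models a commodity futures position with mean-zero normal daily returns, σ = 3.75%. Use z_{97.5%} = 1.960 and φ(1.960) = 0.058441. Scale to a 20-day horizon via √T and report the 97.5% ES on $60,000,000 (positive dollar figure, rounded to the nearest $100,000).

σ_{20d} = 3.75% × √20 = 16.771%.
ES multiplier = φ(z)/(1−α) = 0.058441/0.025 = 2.338.
ES = 16.771% × 2.338 = 39.211%; on $60,000,000: $23,526,600.

$23,500,000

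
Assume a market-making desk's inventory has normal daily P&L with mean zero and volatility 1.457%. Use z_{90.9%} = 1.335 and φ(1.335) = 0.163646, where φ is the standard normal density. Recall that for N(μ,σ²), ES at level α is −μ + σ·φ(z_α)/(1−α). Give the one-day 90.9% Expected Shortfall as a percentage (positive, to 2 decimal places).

2.62%

Tail multiplier: φ(z)/(1−α) = 0.163646 / 0.091 = 1.798.
ES = 1.457% × 1.798 = 2.620%.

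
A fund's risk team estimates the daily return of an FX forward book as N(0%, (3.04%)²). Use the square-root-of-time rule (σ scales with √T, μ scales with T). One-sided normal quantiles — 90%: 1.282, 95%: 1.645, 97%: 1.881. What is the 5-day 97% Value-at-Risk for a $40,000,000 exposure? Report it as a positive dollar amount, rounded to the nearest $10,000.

σ_{5d} = 3.04% × √5 = 6.798%.
VaR = 1.881 × 6.798% = 12.787%.
On $40,000,000: 0.12787 × $40,000,000 = $5,114,800.

$5,110,000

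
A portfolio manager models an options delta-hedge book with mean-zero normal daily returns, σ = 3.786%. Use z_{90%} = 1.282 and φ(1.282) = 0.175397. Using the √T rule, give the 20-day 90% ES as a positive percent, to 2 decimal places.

σ_{20d} = 3.786% × √20 = 16.932%.
ES multiplier = φ(z)/(1−α) = 0.175397/0.1 = 1.754.
ES = 16.932% × 1.754 = 29.699%.

29.70%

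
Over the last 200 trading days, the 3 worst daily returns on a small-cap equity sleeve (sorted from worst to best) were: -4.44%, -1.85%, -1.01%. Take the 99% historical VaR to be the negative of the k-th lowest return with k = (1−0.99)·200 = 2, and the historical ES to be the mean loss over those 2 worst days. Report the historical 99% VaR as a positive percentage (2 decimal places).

k = 2; the 2nd lowest return is -1.85%, so VaR = 1.85%.

1.85%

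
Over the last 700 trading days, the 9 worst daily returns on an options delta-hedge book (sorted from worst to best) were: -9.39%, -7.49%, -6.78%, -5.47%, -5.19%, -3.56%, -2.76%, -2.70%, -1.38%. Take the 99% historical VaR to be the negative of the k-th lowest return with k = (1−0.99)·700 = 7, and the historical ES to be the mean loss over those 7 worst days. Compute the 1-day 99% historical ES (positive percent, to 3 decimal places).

5.806%

The 7 worst returns sum to -40.64%.
ES = −(-40.64%) / 7 = 5.8057…% ≈ 5.806%.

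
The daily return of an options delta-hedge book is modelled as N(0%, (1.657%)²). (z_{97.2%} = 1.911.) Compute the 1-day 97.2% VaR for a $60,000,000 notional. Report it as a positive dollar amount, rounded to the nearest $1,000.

$1,900,000

VaR = z·σ = 1.911 × 1.657% = 3.167%.
On $60,000,000: 0.03167 × $60,000,000 = $1,900,200.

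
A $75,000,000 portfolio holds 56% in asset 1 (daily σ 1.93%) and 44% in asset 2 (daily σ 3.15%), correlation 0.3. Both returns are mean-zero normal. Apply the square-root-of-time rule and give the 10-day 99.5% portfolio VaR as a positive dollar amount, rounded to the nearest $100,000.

σ_p = √(0.56²·1.93² + 0.44²·3.15² + 2·0.3·0.56·0.44·1.93·3.15) = 1.997%.
σ_{10d} = 1.997% × √10 = 6.315%.
z(99.5%) = 2.576.
VaR = 2.576 × 6.315% = 16.267%; on $75,000,000 that is $12,200,250.

$12,200,000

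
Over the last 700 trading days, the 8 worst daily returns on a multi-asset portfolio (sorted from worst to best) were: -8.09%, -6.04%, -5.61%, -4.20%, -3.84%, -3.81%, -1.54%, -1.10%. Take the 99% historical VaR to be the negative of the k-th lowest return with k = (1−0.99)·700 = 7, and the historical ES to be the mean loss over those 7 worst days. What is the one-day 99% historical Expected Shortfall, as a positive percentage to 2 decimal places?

The 7 worst returns sum to -33.13%.
ES = −(-33.13%) / 7 = 4.7328…% ≈ 4.73%.

4.73%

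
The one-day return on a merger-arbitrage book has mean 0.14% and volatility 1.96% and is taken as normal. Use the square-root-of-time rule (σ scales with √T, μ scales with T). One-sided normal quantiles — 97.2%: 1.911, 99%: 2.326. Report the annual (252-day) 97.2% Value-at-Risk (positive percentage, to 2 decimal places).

24.18%

σ_{252d} = 1.96% × √252 = 31.114%; μ_{252d} = 252 × 0.14% = 35.280%.
VaR = −(35.280%) + 1.911 × 31.114% = 24.179%.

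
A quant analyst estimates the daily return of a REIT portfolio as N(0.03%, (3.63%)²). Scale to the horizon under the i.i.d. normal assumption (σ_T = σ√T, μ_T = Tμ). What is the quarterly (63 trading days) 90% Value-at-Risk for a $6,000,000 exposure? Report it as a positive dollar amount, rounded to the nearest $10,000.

$2,100,000

At 90%, z = 1.282.
σ_{63d} = 3.63% × √63 = 28.812%; μ_{63d} = 63 × 0.03% = 1.890%.
VaR = −(1.890%) + 1.282 × 28.812% = 35.047%.
On $6,000,000: 0.35047 × $6,000,000 = $2,102,820.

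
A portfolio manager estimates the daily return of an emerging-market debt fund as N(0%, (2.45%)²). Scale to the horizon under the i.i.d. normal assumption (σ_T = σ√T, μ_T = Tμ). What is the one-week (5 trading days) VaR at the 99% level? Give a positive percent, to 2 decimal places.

12.74%

At 99%, z = 2.326.
σ_{5d} = 2.45% × √5 = 5.478%.
VaR = 2.326 × 5.478% = 12.742%.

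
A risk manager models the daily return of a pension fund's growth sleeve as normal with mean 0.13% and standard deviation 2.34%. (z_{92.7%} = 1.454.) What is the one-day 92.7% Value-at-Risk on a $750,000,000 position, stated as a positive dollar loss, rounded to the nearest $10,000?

$24,540,000

VaR = −μ + z·σ = −(0.13%) + 1.454 × 2.34% = 3.272%.
On $750,000,000: 0.03272 × $750,000,000 = $24,540,000.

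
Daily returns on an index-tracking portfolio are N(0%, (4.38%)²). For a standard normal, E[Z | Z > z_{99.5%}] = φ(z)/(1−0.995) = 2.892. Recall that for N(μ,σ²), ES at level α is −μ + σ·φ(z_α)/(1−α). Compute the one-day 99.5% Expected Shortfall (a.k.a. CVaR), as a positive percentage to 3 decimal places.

ES = 4.38% × 2.892 = 12.667%.

12.667%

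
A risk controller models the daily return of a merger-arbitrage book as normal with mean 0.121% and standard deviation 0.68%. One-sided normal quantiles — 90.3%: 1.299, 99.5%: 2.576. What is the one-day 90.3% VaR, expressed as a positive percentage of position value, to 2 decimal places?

VaR = −μ + z·σ = −(0.121%) + 1.299 × 0.68% = 0.762%.

0.76%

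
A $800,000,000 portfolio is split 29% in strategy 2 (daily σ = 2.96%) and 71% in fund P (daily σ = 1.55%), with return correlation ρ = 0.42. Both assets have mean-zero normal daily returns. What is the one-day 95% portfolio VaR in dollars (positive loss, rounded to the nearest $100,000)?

$21,800,000

σ_p² = 0.29²·2.96² + 0.71²·1.55² + 2·0.42·0.29·0.71·2.96·1.55 = 2.7415 (%²).
σ_p = √2.7415 = 1.656%.
At 95%, z = 1.645.
VaR = 1.645 × 1.656% = 2.724%; on $800,000,000 that is $21,792,000.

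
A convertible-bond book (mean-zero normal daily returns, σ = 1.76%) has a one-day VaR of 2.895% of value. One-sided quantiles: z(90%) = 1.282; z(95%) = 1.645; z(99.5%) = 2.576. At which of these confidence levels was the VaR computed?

Implied z = VaR/σ = 2.895 / 1.76 = 1.645.
This matches z(95%) = 1.645.

95%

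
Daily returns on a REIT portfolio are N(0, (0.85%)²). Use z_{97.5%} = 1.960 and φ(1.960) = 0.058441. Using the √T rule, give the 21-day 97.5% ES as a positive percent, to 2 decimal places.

σ_{21d} = 0.85% × √21 = 3.895%.
ES multiplier = φ(z)/(1−α) = 0.058441/0.025 = 2.338.
ES = 3.895% × 2.338 = 9.107%.

9.11%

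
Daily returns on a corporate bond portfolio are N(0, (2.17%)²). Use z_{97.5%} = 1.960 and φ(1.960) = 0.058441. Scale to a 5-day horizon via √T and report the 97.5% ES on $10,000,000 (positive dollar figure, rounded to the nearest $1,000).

$1,134,000

σ_{5d} = 2.17% × √5 = 4.852%.
ES multiplier = φ(z)/(1−α) = 0.058441/0.025 = 2.338.
ES = 4.852% × 2.338 = 11.344%; on $10,000,000: $1,134,400.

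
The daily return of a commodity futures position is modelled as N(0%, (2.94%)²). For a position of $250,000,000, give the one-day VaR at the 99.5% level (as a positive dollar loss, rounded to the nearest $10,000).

$18,930,000

At 99.5% one-sided, z = 2.576.
VaR = z·σ = 2.576 × 2.94% = 7.573%.
On $250,000,000: 0.07573 × $250,000,000 = $18,932,500.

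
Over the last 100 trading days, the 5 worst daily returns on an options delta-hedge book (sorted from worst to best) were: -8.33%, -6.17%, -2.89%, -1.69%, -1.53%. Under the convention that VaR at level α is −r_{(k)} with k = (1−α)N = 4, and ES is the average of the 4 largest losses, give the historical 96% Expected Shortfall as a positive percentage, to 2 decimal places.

4.77%

The 4 worst returns sum to -19.08%.
ES = −(-19.08%) / 4 = 4.77%.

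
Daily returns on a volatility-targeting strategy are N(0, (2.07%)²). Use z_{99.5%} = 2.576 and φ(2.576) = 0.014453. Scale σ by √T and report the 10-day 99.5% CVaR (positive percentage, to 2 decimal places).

18.92%

σ_{10d} = 2.07% × √10 = 6.546%.
ES multiplier = φ(z)/(1−α) = 0.014453/0.005 = 2.891.
ES = 6.546% × 2.891 = 18.924%.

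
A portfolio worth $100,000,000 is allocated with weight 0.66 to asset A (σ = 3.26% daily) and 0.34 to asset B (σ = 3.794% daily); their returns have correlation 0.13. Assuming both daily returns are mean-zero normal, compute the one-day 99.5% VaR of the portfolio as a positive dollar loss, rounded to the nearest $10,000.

σ_p² = 0.66²·3.26² + 0.34²·3.794² + 2·0.13·0.66·0.34·3.26·3.794 = 7.0150 (%²).
σ_p = √7.0150 = 2.649%.
At 99.5%, z = 2.576.
VaR = 2.576 × 2.649% = 6.824%; on $100,000,000 that is $6,824,000.

$6,820,000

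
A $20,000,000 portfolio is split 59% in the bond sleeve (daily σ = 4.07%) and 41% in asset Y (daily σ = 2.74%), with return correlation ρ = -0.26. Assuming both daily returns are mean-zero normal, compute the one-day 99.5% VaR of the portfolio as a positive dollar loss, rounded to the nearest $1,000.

$1,222,000

σ_p² = 0.59²·4.07² + 0.41²·2.74² + 2·-0.26·0.59·0.41·4.07·2.74 = 5.6255 (%²).
σ_p = √5.6255 = 2.372%.
At 99.5%, z = 2.576.
VaR = 2.576 × 2.372% = 6.110%; on $20,000,000 that is $1,222,000.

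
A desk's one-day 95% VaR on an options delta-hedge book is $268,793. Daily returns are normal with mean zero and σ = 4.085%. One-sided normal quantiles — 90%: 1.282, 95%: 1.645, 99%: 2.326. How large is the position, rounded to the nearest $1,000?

VaR as a fraction of value: z·σ = 1.645 × 4.085% = 6.71983%.
Position = $268,793 / 0.0671983 = $4,000,000.

$4,000,000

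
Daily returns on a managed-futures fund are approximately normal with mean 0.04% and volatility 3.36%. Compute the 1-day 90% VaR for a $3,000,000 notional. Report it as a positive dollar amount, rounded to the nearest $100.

At 90% one-sided, z = 1.282.
VaR = −μ + z·σ = −(0.04%) + 1.282 × 3.36% = 4.268%.
On $3,000,000: 0.04268 × $3,000,000 = $128,040.

$128,000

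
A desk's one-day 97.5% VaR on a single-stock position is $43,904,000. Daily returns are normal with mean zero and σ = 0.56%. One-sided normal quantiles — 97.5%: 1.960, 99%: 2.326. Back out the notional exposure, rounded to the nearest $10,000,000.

VaR as a fraction of value: z·σ = 1.960 × 0.56% = 1.0976%.
Position = $43,904,000 / 0.010976 = $4,000,000,000.

$4,000,000,000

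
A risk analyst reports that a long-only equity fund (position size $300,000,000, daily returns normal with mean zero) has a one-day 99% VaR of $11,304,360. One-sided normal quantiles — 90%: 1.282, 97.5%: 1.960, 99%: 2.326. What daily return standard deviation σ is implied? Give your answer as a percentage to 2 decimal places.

1.62%

VaR as a fraction: $11,304,360 / $300,000,000 = 3.768%.
σ = VaR / z = 3.768% / 2.326 = 1.620%.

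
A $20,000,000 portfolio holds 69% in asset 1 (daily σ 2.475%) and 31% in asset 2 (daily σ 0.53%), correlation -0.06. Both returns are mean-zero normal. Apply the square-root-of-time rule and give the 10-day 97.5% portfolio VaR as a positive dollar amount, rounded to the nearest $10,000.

σ_p = √(0.69²·2.475² + 0.31²·0.53² + 2·-0.06·0.69·0.31·2.475·0.53) = 1.706%.
σ_{10d} = 1.706% × √10 = 5.395%.
z(97.5%) = 1.960.
VaR = 1.960 × 5.395% = 10.574%; on $20,000,000 that is $2,114,800.

$2,110,000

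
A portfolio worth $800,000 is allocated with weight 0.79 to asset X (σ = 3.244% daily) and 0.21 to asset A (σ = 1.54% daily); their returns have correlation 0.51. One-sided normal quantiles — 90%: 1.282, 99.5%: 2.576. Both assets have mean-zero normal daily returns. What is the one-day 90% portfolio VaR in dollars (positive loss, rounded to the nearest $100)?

$28,100

σ_p² = 0.79²·3.244² + 0.21²·1.54² + 2·0.51·0.79·0.21·3.244·1.54 = 7.5177 (%²).
σ_p = √7.5177 = 2.742%.
VaR = 1.282 × 2.742% = 3.515%; on $800,000 that is $28,120.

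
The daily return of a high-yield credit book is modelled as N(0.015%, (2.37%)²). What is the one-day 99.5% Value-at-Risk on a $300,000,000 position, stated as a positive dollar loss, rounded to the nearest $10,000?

At 99.5% one-sided, z = 2.576.
VaR = −μ + z·σ = −(0.015%) + 2.576 × 2.37% = 6.090%.
On $300,000,000: 0.06090 × $300,000,000 = $18,270,000.

$18,270,000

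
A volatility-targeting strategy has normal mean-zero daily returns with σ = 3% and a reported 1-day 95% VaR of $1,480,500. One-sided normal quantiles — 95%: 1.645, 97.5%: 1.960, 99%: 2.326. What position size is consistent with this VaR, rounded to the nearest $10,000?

$30,000,000

VaR as a fraction of value: z·σ = 1.645 × 3% = 4.935%.
Position = $1,480,500 / 0.04935 = $30,000,000.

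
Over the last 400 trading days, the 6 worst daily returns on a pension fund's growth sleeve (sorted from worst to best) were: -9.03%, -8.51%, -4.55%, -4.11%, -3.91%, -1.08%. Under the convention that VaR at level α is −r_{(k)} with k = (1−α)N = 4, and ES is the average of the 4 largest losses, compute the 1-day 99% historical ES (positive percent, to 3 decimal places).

6.550%

The 4 worst returns sum to -26.20%.
ES = −(-26.20%) / 4 = 6.55% ≈ 6.550%.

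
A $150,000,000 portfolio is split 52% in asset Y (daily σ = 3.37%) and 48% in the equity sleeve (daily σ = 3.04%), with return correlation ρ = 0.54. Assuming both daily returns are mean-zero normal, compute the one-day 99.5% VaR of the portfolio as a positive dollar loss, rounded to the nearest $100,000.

σ_p² = 0.52²·3.37² + 0.48²·3.04² + 2·0.54·0.52·0.48·3.37·3.04 = 7.9618 (%²).
σ_p = √7.9618 = 2.822%.
At 99.5%, z = 2.576.
VaR = 2.576 × 2.822% = 7.269%; on $150,000,000 that is $10,903,500.

$10,900,000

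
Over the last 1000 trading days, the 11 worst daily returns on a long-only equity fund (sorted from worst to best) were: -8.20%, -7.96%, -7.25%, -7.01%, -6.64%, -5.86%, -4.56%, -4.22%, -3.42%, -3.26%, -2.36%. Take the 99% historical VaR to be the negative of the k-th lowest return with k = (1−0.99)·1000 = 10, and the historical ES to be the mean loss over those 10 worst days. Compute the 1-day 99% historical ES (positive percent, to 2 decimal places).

The 10 worst returns sum to -58.38%.
ES = −(-58.38%) / 10 = 5.838% ≈ 5.84%.

5.84%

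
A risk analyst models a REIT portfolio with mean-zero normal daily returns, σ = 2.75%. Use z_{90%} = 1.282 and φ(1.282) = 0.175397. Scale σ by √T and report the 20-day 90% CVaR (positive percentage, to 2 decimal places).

σ_{20d} = 2.75% × √20 = 12.298%.
ES multiplier = φ(z)/(1−α) = 0.175397/0.1 = 1.754.
ES = 12.298% × 1.754 = 21.571%.

21.57%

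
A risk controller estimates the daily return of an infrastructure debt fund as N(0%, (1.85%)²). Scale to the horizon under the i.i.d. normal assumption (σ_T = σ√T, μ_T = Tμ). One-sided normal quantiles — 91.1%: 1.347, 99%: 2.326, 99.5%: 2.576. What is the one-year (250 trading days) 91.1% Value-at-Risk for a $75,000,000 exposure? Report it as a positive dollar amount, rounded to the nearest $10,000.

$29,550,000

σ_{250d} = 1.85% × √250 = 29.251%.
VaR = 1.347 × 29.251% = 39.401%.
On $75,000,000: 0.39401 × $75,000,000 = $29,550,750.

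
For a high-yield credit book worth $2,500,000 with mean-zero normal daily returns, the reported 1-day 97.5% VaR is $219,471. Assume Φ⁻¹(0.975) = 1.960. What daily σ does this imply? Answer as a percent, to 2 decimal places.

4.48%

VaR as a fraction: $219,471 / $2,500,000 = 8.779%.
σ = VaR / z = 8.779% / 1.960 = 4.479%.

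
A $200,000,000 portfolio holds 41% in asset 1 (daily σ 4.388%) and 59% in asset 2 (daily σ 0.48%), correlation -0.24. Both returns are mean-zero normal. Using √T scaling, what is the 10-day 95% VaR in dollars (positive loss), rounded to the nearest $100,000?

$18,200,000

σ_p = √(0.41²·4.388² + 0.59²·0.48² + 2·-0.24·0.41·0.59·4.388·0.48) = 1.753%.
σ_{10d} = 1.753% × √10 = 5.543%.
z(95%) = 1.645.
VaR = 1.645 × 5.543% = 9.118%; on $200,000,000 that is $18,236,000.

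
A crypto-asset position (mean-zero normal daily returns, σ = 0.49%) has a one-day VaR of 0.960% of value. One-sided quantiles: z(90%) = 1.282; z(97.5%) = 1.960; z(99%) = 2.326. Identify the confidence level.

Implied z = VaR/σ = 0.960 / 0.49 = 1.959.
This matches z(97.5%) = 1.960.

97.5%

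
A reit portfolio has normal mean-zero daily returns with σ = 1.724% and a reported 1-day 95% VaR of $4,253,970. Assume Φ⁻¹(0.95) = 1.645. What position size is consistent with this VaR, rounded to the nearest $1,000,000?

VaR as a fraction of value: z·σ = 1.645 × 1.724% = 2.83598%.
Position = $4,253,970 / 0.0283598 = $150,000,000.

$150,000,000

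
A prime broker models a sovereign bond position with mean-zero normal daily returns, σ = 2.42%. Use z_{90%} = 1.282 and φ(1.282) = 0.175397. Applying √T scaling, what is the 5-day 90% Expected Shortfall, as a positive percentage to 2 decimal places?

9.49%

σ_{5d} = 2.42% × √5 = 5.411%.
ES multiplier = φ(z)/(1−α) = 0.175397/0.1 = 1.754.
ES = 5.411% × 1.754 = 9.491%.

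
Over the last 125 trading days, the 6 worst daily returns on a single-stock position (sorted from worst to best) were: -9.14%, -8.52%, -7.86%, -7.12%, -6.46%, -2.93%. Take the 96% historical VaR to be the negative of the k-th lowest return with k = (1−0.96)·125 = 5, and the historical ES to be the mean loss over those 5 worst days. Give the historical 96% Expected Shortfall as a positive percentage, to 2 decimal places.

7.82%

The 5 worst returns sum to -39.10%.
ES = −(-39.10%) / 5 = 7.82%.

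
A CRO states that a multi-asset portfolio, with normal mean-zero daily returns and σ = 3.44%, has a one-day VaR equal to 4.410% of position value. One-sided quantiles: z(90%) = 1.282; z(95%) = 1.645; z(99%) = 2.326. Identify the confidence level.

90%

Implied z = VaR/σ = 4.410 / 3.44 = 1.282.
This matches z(90%) = 1.282.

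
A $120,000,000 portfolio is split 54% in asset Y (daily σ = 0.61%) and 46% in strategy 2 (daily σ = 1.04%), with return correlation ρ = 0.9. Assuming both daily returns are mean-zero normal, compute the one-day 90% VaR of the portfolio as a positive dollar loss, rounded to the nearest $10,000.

$1,210,000

σ_p² = 0.54²·0.61² + 0.46²·1.04² + 2·0.9·0.54·0.46·0.61·1.04 = 0.6210 (%²).
σ_p = √0.6210 = 0.788%.
At 90%, z = 1.282.
VaR = 1.282 × 0.788% = 1.010%; on $120,000,000 that is $1,212,000.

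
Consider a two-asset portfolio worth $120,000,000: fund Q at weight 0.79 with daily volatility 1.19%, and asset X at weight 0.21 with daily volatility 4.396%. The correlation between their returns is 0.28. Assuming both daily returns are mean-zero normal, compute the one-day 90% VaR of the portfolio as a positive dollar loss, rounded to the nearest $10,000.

$2,290,000

σ_p² = 0.79²·1.19² + 0.21²·4.396² + 2·0.28·0.79·0.21·1.19·4.396 = 2.2220 (%²).
σ_p = √2.2220 = 1.491%.
At 90%, z = 1.282.
VaR = 1.282 × 1.491% = 1.911%; on $120,000,000 that is $2,293,200.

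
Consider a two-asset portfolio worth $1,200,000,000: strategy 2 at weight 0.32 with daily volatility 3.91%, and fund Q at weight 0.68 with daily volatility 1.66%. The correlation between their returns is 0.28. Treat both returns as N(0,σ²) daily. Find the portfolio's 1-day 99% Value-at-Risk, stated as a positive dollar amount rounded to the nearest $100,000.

σ_p² = 0.32²·3.91² + 0.68²·1.66² + 2·0.28·0.32·0.68·3.91·1.66 = 3.6306 (%²).
σ_p = √3.6306 = 1.905%.
At 99%, z = 2.326.
VaR = 2.326 × 1.905% = 4.431%; on $1,200,000,000 that is $53,172,000.

$53,200,000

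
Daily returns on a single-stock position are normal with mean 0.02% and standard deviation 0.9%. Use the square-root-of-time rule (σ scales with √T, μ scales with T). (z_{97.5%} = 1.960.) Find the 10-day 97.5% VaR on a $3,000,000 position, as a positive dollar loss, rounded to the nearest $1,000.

$161,000

σ_{10d} = 0.9% × √10 = 2.846%; μ_{10d} = 10 × 0.02% = 0.200%.
VaR = −(0.200%) + 1.960 × 2.846% = 5.378%.
On $3,000,000: 0.05378 × $3,000,000 = $161,340.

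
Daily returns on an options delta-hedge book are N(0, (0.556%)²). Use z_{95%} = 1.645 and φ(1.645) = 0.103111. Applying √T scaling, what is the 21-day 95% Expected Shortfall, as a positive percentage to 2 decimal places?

σ_{21d} = 0.556% × √21 = 2.548%.
ES multiplier = φ(z)/(1−α) = 0.103111/0.05 = 2.062.
ES = 2.548% × 2.062 = 5.254%.

5.25%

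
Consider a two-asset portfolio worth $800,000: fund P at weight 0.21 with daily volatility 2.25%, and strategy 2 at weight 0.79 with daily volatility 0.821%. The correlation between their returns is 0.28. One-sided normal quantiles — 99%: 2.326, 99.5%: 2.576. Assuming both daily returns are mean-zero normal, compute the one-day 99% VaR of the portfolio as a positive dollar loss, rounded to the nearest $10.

$16,800

σ_p² = 0.21²·2.25² + 0.79²·0.821² + 2·0.28·0.21·0.79·2.25·0.821 = 0.8155 (%²).
σ_p = √0.8155 = 0.903%.
VaR = 2.326 × 0.903% = 2.100%; on $800,000 that is $16,800.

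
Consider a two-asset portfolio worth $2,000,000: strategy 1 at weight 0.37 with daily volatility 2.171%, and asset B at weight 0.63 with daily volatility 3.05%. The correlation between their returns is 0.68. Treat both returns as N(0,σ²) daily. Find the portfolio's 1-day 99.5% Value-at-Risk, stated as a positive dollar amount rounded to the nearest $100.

$130,700

σ_p² = 0.37²·2.171² + 0.63²·3.05² + 2·0.68·0.37·0.63·2.171·3.05 = 6.4365 (%²).
σ_p = √6.4365 = 2.537%.
At 99.5%, z = 2.576.
VaR = 2.576 × 2.537% = 6.535%; on $2,000,000 that is $130,700.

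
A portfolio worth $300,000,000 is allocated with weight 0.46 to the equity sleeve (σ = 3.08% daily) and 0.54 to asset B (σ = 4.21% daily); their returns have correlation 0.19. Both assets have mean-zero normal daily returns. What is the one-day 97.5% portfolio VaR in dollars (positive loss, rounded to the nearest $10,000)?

σ_p² = 0.46²·3.08² + 0.54²·4.21² + 2·0.19·0.46·0.54·3.08·4.21 = 8.3996 (%²).
σ_p = √8.3996 = 2.898%.
At 97.5%, z = 1.960.
VaR = 1.960 × 2.898% = 5.680%; on $300,000,000 that is $17,040,000.

$17,040,000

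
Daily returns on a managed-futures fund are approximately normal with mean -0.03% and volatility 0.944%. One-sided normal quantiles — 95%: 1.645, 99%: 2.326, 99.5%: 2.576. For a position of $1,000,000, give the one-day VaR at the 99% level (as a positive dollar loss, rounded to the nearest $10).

VaR = −μ + z·σ = −(-0.03%) + 2.326 × 0.944% = 2.226%.
On $1,000,000: 0.02226 × $1,000,000 = $22,260.

$22,260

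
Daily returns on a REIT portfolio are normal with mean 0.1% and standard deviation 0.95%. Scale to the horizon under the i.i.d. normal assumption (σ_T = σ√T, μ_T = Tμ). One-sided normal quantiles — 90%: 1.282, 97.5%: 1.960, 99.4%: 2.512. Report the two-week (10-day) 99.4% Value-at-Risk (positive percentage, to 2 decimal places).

6.55%

σ_{10d} = 0.95% × √10 = 3.004%; μ_{10d} = 10 × 0.1% = 1.000%.
VaR = −(1.000%) + 2.512 × 3.004% = 6.546%.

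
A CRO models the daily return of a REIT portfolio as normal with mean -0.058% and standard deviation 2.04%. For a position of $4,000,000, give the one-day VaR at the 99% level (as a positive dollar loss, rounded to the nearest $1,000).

$192,000

At 99% one-sided, z = 2.326.
VaR = −μ + z·σ = −(-0.058%) + 2.326 × 2.04% = 4.803%.
On $4,000,000: 0.04803 × $4,000,000 = $192,120.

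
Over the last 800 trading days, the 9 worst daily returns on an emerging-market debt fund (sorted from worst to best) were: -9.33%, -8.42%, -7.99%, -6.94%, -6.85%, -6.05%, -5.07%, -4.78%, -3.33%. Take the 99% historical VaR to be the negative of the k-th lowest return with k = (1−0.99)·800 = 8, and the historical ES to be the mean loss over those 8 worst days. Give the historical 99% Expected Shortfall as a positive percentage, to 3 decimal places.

The 8 worst returns sum to -55.43%.
ES = −(-55.43%) / 8 = 6.92875% ≈ 6.929%.

6.929%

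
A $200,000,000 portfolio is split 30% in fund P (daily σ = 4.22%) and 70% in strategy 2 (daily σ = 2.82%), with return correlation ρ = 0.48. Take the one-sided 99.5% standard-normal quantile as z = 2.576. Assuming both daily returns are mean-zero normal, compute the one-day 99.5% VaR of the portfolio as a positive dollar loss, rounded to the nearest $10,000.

σ_p² = 0.3²·4.22² + 0.7²·2.82² + 2·0.48·0.3·0.7·4.22·2.82 = 7.8986 (%²).
σ_p = √7.8986 = 2.810%.
VaR = 2.576 × 2.810% = 7.239%; on $200,000,000 that is $14,478,000.

$14,480,000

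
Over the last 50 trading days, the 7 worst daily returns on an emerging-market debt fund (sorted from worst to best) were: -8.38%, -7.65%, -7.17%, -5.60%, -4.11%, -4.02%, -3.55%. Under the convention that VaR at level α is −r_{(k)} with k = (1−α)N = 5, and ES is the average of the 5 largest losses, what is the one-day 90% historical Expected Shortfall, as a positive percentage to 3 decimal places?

The 5 worst returns sum to -32.91%.
ES = −(-32.91%) / 5 = 6.582%.

6.582%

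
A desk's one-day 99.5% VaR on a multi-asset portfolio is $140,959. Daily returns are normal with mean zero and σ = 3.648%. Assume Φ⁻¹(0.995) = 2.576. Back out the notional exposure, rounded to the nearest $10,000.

VaR as a fraction of value: z·σ = 2.576 × 3.648% = 9.39725%.
Position = $140,959 / 0.0939725 = $1,500,003.

$1,500,000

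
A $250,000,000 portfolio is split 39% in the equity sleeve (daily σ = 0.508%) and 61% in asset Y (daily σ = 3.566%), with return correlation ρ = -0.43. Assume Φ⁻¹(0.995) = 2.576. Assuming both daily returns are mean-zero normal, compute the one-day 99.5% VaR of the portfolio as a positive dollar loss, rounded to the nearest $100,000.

σ_p² = 0.39²·0.508² + 0.61²·3.566² + 2·-0.43·0.39·0.61·0.508·3.566 = 4.4004 (%²).
σ_p = √4.4004 = 2.098%.
VaR = 2.576 × 2.098% = 5.404%; on $250,000,000 that is $13,510,000.

$13,500,000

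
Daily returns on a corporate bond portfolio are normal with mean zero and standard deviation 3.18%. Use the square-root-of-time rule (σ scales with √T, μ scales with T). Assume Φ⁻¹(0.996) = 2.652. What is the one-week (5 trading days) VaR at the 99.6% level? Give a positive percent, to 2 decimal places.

σ_{5d} = 3.18% × √5 = 7.111%.
VaR = 2.652 × 7.111% = 18.858%.

18.86%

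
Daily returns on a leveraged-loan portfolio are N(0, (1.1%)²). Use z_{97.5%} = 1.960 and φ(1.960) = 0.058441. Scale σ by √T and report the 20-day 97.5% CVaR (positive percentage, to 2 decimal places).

11.50%

σ_{20d} = 1.1% × √20 = 4.919%.
ES multiplier = φ(z)/(1−α) = 0.058441/0.025 = 2.338.
ES = 4.919% × 2.338 = 11.501%.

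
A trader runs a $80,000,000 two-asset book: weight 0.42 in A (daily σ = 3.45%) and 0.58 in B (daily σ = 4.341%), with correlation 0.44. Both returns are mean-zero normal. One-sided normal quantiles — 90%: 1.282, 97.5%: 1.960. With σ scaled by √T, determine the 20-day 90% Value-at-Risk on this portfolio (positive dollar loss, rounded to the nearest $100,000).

σ_p = √(0.42²·3.45² + 0.58²·4.341² + 2·0.44·0.42·0.58·3.45·4.341) = 3.413%.
σ_{20d} = 3.413% × √20 = 15.263%.
VaR = 1.282 × 15.263% = 19.567%; on $80,000,000 that is $15,653,600.

$15,700,000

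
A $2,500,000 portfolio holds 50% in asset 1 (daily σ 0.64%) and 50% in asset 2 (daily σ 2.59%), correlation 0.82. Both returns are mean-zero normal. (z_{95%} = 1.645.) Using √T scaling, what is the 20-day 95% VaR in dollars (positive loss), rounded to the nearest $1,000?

$288,000

σ_p = √(0.5²·0.64² + 0.5²·2.59² + 2·0.82·0.5·0.5·0.64·2.59) = 1.568%.
σ_{20d} = 1.568% × √20 = 7.012%.
VaR = 1.645 × 7.012% = 11.535%; on $2,500,000 that is $288,375.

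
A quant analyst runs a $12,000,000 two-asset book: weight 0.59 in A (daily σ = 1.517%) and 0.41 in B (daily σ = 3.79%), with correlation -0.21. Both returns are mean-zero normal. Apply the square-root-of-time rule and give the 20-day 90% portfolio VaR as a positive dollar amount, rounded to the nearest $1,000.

$1,116,000

σ_p = √(0.59²·1.517² + 0.41²·3.79² + 2·-0.21·0.59·0.41·1.517·3.79) = 1.622%.
σ_{20d} = 1.622% × √20 = 7.254%.
z(90%) = 1.282.
VaR = 1.282 × 7.254% = 9.300%; on $12,000,000 that is $1,116,000.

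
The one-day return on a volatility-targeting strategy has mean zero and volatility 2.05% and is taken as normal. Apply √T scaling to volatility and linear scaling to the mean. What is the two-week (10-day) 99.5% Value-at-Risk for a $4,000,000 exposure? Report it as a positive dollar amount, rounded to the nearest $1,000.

$668,000

At 99.5%, z = 2.576.
σ_{10d} = 2.05% × √10 = 6.483%.
VaR = 2.576 × 6.483% = 16.700%.
On $4,000,000: 0.16700 × $4,000,000 = $668,000.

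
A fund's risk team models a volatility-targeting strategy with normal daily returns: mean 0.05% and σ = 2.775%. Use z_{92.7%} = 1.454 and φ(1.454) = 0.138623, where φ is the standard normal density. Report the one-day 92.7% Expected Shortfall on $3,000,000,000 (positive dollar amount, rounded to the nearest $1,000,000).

Tail multiplier: φ(z)/(1−α) = 0.138623 / 0.073 = 1.899.
ES = −(0.05%) + 2.775% × 1.899 = 5.220%.
On $3,000,000,000: 0.05220 × $3,000,000,000 = $156,600,000.

$157,000,000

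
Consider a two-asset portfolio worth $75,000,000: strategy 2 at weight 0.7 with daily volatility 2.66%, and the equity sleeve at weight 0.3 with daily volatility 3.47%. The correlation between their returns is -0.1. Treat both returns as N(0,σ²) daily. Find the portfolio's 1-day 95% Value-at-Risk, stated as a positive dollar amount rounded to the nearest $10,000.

σ_p² = 0.7²·2.66² + 0.3²·3.47² + 2·-0.1·0.7·0.3·2.66·3.47 = 4.1631 (%²).
σ_p = √4.1631 = 2.040%.
At 95%, z = 1.645.
VaR = 1.645 × 2.040% = 3.356%; on $75,000,000 that is $2,517,000.

$2,520,000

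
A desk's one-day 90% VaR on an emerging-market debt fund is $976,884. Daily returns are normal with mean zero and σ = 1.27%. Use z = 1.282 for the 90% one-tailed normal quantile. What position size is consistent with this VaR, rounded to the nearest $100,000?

VaR as a fraction of value: z·σ = 1.282 × 1.27% = 1.62814%.
Position = $976,884 / 0.0162814 = $60,000,000.

$60,000,000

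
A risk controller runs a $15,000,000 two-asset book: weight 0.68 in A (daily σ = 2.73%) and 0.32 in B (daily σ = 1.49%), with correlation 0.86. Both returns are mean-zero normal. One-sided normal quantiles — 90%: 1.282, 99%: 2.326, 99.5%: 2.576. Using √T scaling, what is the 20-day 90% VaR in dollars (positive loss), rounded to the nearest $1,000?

$1,960,000

σ_p = √(0.68²·2.73² + 0.32²·1.49² + 2·0.86·0.68·0.32·2.73·1.49) = 2.279%.
σ_{20d} = 2.279% × √20 = 10.192%.
VaR = 1.282 × 10.192% = 13.066%; on $15,000,000 that is $1,959,900.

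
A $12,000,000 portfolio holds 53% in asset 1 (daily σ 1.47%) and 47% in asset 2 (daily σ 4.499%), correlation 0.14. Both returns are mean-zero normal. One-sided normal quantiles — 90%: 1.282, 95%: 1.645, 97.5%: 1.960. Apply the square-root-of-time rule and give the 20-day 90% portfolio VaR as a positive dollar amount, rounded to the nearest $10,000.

σ_p = √(0.53²·1.47² + 0.47²·4.499² + 2·0.14·0.53·0.47·1.47·4.499) = 2.354%.
σ_{20d} = 2.354% × √20 = 10.527%.
VaR = 1.282 × 10.527% = 13.496%; on $12,000,000 that is $1,619,520.

$1,620,000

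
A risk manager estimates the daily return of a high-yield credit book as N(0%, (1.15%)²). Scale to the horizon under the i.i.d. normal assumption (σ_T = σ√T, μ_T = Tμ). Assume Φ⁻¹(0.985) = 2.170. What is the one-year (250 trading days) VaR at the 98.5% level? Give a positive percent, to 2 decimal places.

σ_{250d} = 1.15% × √250 = 18.183%.
VaR = 2.170 × 18.183% = 39.457%.

39.46%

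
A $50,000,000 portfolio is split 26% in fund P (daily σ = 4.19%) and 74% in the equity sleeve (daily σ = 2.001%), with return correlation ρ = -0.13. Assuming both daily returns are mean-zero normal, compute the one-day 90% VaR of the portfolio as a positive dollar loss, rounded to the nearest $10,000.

$1,100,000

σ_p² = 0.26²·4.19² + 0.74²·2.001² + 2·-0.13·0.26·0.74·4.19·2.001 = 2.9600 (%²).
σ_p = √2.9600 = 1.720%.
At 90%, z = 1.282.
VaR = 1.282 × 1.720% = 2.205%; on $50,000,000 that is $1,102,500.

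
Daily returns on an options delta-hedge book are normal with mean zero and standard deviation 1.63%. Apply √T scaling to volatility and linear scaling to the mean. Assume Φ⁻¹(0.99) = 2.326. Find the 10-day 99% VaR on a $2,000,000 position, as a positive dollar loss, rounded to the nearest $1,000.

$240,000

σ_{10d} = 1.63% × √10 = 5.155%.
VaR = 2.326 × 5.155% = 11.991%.
On $2,000,000: 0.11991 × $2,000,000 = $239,820.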